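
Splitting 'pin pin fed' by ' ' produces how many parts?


Splitting by ' ' breaks the string at each occurrence of the separator.
Text: 'pin pin fed'
Parts after split:
  Part 1: 'pin'
  Part 2: 'pin'
  Part 3: 'fed'
Total parts: 3

3


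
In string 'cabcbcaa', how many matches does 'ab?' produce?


Pattern 'ab?' matches 'a' optionally followed by 'b'.
String: 'cabcbcaa'
Scanning left to right for 'a' then checking next char:
  Match 1: 'ab' (a followed by b)
  Match 2: 'a' (a not followed by b)
  Match 3: 'a' (a not followed by b)
Total matches: 3

3


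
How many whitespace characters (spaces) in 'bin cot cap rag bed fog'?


\s matches whitespace characters (spaces, tabs, etc.).
Text: 'bin cot cap rag bed fog'
This text has 6 words separated by spaces.
Number of spaces = number of words - 1 = 6 - 1 = 5

5


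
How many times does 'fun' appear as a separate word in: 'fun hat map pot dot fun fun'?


Scanning each word for exact match 'fun':
  Word 1: 'fun' -> MATCH
  Word 2: 'hat' -> no
  Word 3: 'map' -> no
  Word 4: 'pot' -> no
  Word 5: 'dot' -> no
  Word 6: 'fun' -> MATCH
  Word 7: 'fun' -> MATCH
Total matches: 3

3


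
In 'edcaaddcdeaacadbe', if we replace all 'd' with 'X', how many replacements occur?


re.sub('d', 'X', text) replaces every occurrence of 'd' with 'X'.
Text: 'edcaaddcdeaacadbe'
Scanning for 'd':
  pos 1: 'd' -> replacement #1
  pos 5: 'd' -> replacement #2
  pos 6: 'd' -> replacement #3
  pos 8: 'd' -> replacement #4
  pos 14: 'd' -> replacement #5
Total replacements: 5

5


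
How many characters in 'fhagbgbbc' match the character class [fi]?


Character class [fi] matches any of: {f, i}
Scanning string 'fhagbgbbc' character by character:
  pos 0: 'f' -> MATCH
  pos 1: 'h' -> no
  pos 2: 'a' -> no
  pos 3: 'g' -> no
  pos 4: 'b' -> no
  pos 5: 'g' -> no
  pos 6: 'b' -> no
  pos 7: 'b' -> no
  pos 8: 'c' -> no
Total matches: 1

1


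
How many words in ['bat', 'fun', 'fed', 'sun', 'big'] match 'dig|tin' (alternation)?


Alternation 'dig|tin' matches either 'dig' or 'tin'.
Checking each word:
  'bat' -> no
  'fun' -> no
  'fed' -> no
  'sun' -> no
  'big' -> no
Matches: []
Count: 0

0


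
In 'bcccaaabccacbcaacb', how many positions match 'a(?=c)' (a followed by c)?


Lookahead 'a(?=c)' matches 'a' only when followed by 'c'.
String: 'bcccaaabccacbcaacb'
Checking each position where char is 'a':
  pos 4: 'a' -> no (next='a')
  pos 5: 'a' -> no (next='a')
  pos 6: 'a' -> no (next='b')
  pos 10: 'a' -> MATCH (next='c')
  pos 14: 'a' -> no (next='a')
  pos 15: 'a' -> MATCH (next='c')
Matching positions: [10, 15]
Count: 2

2


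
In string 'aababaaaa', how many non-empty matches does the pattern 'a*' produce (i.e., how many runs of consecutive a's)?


Pattern 'a*' matches zero or more a's. We want non-empty runs of consecutive a's.
String: 'aababaaaa'
Walking through the string to find runs of a's:
  Run 1: positions 0-1 -> 'aa'
  Run 2: positions 3-3 -> 'a'
  Run 3: positions 5-8 -> 'aaaa'
Non-empty runs found: ['aa', 'a', 'aaaa']
Count: 3

3


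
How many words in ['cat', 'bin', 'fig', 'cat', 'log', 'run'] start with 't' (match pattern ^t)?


Pattern ^t anchors to start of word. Check which words begin with 't':
  'cat' -> no
  'bin' -> no
  'fig' -> no
  'cat' -> no
  'log' -> no
  'run' -> no
Matching words: []
Count: 0

0


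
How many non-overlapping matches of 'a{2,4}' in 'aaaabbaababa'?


Pattern 'a{2,4}' matches between 2 and 4 consecutive a's (greedy).
String: 'aaaabbaababa'
Finding runs of a's and applying greedy matching:
  Run at pos 0: 'aaaa' (length 4)
  Run at pos 6: 'aa' (length 2)
  Run at pos 9: 'a' (length 1)
  Run at pos 11: 'a' (length 1)
Matches: ['aaaa', 'aa']
Count: 2

2


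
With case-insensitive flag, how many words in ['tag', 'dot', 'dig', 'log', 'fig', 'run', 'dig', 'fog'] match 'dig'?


Case-insensitive matching: compare each word's lowercase form to 'dig'.
  'tag' -> lower='tag' -> no
  'dot' -> lower='dot' -> no
  'dig' -> lower='dig' -> MATCH
  'log' -> lower='log' -> no
  'fig' -> lower='fig' -> no
  'run' -> lower='run' -> no
  'dig' -> lower='dig' -> MATCH
  'fog' -> lower='fog' -> no
Matches: ['dig', 'dig']
Count: 2

2


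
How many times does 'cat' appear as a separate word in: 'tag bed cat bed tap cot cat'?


Scanning each word for exact match 'cat':
  Word 1: 'tag' -> no
  Word 2: 'bed' -> no
  Word 3: 'cat' -> MATCH
  Word 4: 'bed' -> no
  Word 5: 'tap' -> no
  Word 6: 'cot' -> no
  Word 7: 'cat' -> MATCH
Total matches: 2

2


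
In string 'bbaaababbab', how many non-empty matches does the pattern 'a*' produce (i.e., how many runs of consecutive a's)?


Pattern 'a*' matches zero or more a's. We want non-empty runs of consecutive a's.
String: 'bbaaababbab'
Walking through the string to find runs of a's:
  Run 1: positions 2-4 -> 'aaa'
  Run 2: positions 6-6 -> 'a'
  Run 3: positions 9-9 -> 'a'
Non-empty runs found: ['aaa', 'a', 'a']
Count: 3

3


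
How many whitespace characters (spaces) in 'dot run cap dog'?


\s matches whitespace characters (spaces, tabs, etc.).
Text: 'dot run cap dog'
This text has 4 words separated by spaces.
Number of spaces = number of words - 1 = 4 - 1 = 3

3


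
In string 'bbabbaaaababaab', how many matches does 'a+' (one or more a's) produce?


Pattern 'a+' matches one or more consecutive a's.
String: 'bbabbaaaababaab'
Scanning for runs of a:
  Match 1: 'a' (length 1)
  Match 2: 'aaaa' (length 4)
  Match 3: 'a' (length 1)
  Match 4: 'aa' (length 2)
Total matches: 4

4


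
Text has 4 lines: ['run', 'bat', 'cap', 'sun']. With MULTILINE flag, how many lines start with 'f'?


With MULTILINE flag, ^ matches the start of each line.
Lines: ['run', 'bat', 'cap', 'sun']
Checking which lines start with 'f':
  Line 1: 'run' -> no
  Line 2: 'bat' -> no
  Line 3: 'cap' -> no
  Line 4: 'sun' -> no
Matching lines: []
Count: 0

0


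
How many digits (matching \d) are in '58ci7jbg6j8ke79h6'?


\d matches any digit 0-9.
Scanning '58ci7jbg6j8ke79h6':
  pos 0: '5' -> DIGIT
  pos 1: '8' -> DIGIT
  pos 4: '7' -> DIGIT
  pos 8: '6' -> DIGIT
  pos 10: '8' -> DIGIT
  pos 13: '7' -> DIGIT
  pos 14: '9' -> DIGIT
  pos 16: '6' -> DIGIT
Digits found: ['5', '8', '7', '6', '8', '7', '9', '6']
Total: 8

8


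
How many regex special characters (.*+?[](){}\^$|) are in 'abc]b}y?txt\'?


Regex special characters are: . * + ? [ ] ( ) { } \ ^ $ |
Scanning 'abc]b}y?txt\':
  pos 3: ']' -> SPECIAL
  pos 5: '}' -> SPECIAL
  pos 7: '?' -> SPECIAL
  pos 11: '\' -> SPECIAL
Special chars found: [']', '}', '?', '\\']
Total: 4

4


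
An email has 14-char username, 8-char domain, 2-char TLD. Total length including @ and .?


An email address has format: username@domain.tld
Username length: 14
'@' character: 1
Domain length: 8
'.' character: 1
TLD length: 2
Total = 14 + 1 + 8 + 1 + 2 = 26

26


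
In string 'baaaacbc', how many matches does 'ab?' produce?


Pattern 'ab?' matches 'a' optionally followed by 'b'.
String: 'baaaacbc'
Scanning left to right for 'a' then checking next char:
  Match 1: 'a' (a not followed by b)
  Match 2: 'a' (a not followed by b)
  Match 3: 'a' (a not followed by b)
  Match 4: 'a' (a not followed by b)
Total matches: 4

4


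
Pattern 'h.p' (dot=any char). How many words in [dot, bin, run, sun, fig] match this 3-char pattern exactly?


Pattern 'h.p' means: starts with 'h', any single char, ends with 'p'.
Checking each word (must be exactly 3 chars):
  'dot' (len=3): no
  'bin' (len=3): no
  'run' (len=3): no
  'sun' (len=3): no
  'fig' (len=3): no
Matching words: []
Total: 0

0


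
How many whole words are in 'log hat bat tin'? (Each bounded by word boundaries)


Word boundaries (\b) mark the start/end of each word.
Text: 'log hat bat tin'
Splitting by whitespace:
  Word 1: 'log'
  Word 2: 'hat'
  Word 3: 'bat'
  Word 4: 'tin'
Total whole words: 4

4


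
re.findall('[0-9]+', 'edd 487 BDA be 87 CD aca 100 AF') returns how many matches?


Pattern '[0-9]+' finds one or more digits.
Text: 'edd 487 BDA be 87 CD aca 100 AF'
Scanning for matches:
  Match 1: '487'
  Match 2: '87'
  Match 3: '100'
Total matches: 3

3


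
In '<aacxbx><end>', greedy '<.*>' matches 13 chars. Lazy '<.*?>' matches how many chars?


Greedy '<.*>' tries to match as MUCH as possible.
Lazy '<.*?>' tries to match as LITTLE as possible.

String: '<aacxbx><end>'
Greedy '<.*>' starts at first '<' and extends to the LAST '>': '<aacxbx><end>' (13 chars)
Lazy '<.*?>' starts at first '<' and stops at the FIRST '>': '<aacxbx>' (8 chars)

8


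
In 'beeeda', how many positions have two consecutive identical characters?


Looking for consecutive identical characters in 'beeeda':
  pos 0-1: 'b' vs 'e' -> different
  pos 1-2: 'e' vs 'e' -> MATCH ('ee')
  pos 2-3: 'e' vs 'e' -> MATCH ('ee')
  pos 3-4: 'e' vs 'd' -> different
  pos 4-5: 'd' vs 'a' -> different
Consecutive identical pairs: ['ee', 'ee']
Count: 2

2


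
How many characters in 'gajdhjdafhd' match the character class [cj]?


Character class [cj] matches any of: {c, j}
Scanning string 'gajdhjdafhd' character by character:
  pos 0: 'g' -> no
  pos 1: 'a' -> no
  pos 2: 'j' -> MATCH
  pos 3: 'd' -> no
  pos 4: 'h' -> no
  pos 5: 'j' -> MATCH
  pos 6: 'd' -> no
  pos 7: 'a' -> no
  pos 8: 'f' -> no
  pos 9: 'h' -> no
  pos 10: 'd' -> no
Total matches: 2

2


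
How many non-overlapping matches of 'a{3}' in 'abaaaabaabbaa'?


Pattern 'a{3}' matches exactly 3 consecutive a's (greedy, non-overlapping).
String: 'abaaaabaabbaa'
Scanning for runs of a's:
  Run at pos 0: 'a' (length 1) -> 0 match(es)
  Run at pos 2: 'aaaa' (length 4) -> 1 match(es)
  Run at pos 7: 'aa' (length 2) -> 0 match(es)
  Run at pos 11: 'aa' (length 2) -> 0 match(es)
Matches found: ['aaa']
Total: 1

1


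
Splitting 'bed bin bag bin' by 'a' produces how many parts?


Splitting by 'a' breaks the string at each occurrence of the separator.
Text: 'bed bin bag bin'
Parts after split:
  Part 1: 'bed bin b'
  Part 2: 'g bin'
Total parts: 2

2


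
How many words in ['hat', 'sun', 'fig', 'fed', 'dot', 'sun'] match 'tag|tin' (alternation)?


Alternation 'tag|tin' matches either 'tag' or 'tin'.
Checking each word:
  'hat' -> no
  'sun' -> no
  'fig' -> no
  'fed' -> no
  'dot' -> no
  'sun' -> no
Matches: []
Count: 0

0


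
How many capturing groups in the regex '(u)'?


To count capturing groups, count each '(' that starts a group.
Pattern: '(u)'
Walking through the pattern:
  Position 0: '(' -> group #1
Total capturing groups: 1

1


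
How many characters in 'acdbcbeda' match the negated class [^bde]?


Negated class [^bde] matches any char NOT in {b, d, e}
Scanning 'acdbcbeda':
  pos 0: 'a' -> MATCH
  pos 1: 'c' -> MATCH
  pos 2: 'd' -> no (excluded)
  pos 3: 'b' -> no (excluded)
  pos 4: 'c' -> MATCH
  pos 5: 'b' -> no (excluded)
  pos 6: 'e' -> no (excluded)
  pos 7: 'd' -> no (excluded)
  pos 8: 'a' -> MATCH
Total matches: 4

4


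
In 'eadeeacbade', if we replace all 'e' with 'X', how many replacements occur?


re.sub('e', 'X', text) replaces every occurrence of 'e' with 'X'.
Text: 'eadeeacbade'
Scanning for 'e':
  pos 0: 'e' -> replacement #1
  pos 3: 'e' -> replacement #2
  pos 4: 'e' -> replacement #3
  pos 10: 'e' -> replacement #4
Total replacements: 4

4


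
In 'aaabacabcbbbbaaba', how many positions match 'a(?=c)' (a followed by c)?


Lookahead 'a(?=c)' matches 'a' only when followed by 'c'.
String: 'aaabacabcbbbbaaba'
Checking each position where char is 'a':
  pos 0: 'a' -> no (next='a')
  pos 1: 'a' -> no (next='a')
  pos 2: 'a' -> no (next='b')
  pos 4: 'a' -> MATCH (next='c')
  pos 6: 'a' -> no (next='b')
  pos 13: 'a' -> no (next='a')
  pos 14: 'a' -> no (next='b')
Matching positions: [4]
Count: 1

1


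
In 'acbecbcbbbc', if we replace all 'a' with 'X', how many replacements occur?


re.sub('a', 'X', text) replaces every occurrence of 'a' with 'X'.
Text: 'acbecbcbbbc'
Scanning for 'a':
  pos 0: 'a' -> replacement #1
Total replacements: 1

1


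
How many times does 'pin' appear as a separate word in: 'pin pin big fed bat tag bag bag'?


Scanning each word for exact match 'pin':
  Word 1: 'pin' -> MATCH
  Word 2: 'pin' -> MATCH
  Word 3: 'big' -> no
  Word 4: 'fed' -> no
  Word 5: 'bat' -> no
  Word 6: 'tag' -> no
  Word 7: 'bag' -> no
  Word 8: 'bag' -> no
Total matches: 2

2


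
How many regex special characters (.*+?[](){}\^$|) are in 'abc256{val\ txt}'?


Regex special characters are: . * + ? [ ] ( ) { } \ ^ $ |
Scanning 'abc256{val\ txt}':
  pos 6: '{' -> SPECIAL
  pos 10: '\' -> SPECIAL
  pos 15: '}' -> SPECIAL
Special chars found: ['{', '\\', '}']
Total: 3

3


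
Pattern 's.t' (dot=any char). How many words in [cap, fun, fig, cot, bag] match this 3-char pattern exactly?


Pattern 's.t' means: starts with 's', any single char, ends with 't'.
Checking each word (must be exactly 3 chars):
  'cap' (len=3): no
  'fun' (len=3): no
  'fig' (len=3): no
  'cot' (len=3): no
  'bag' (len=3): no
Matching words: []
Total: 0

0


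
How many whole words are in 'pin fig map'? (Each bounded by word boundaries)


Word boundaries (\b) mark the start/end of each word.
Text: 'pin fig map'
Splitting by whitespace:
  Word 1: 'pin'
  Word 2: 'fig'
  Word 3: 'map'
Total whole words: 3

3


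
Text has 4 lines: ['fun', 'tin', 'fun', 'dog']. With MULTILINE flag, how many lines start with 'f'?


With MULTILINE flag, ^ matches the start of each line.
Lines: ['fun', 'tin', 'fun', 'dog']
Checking which lines start with 'f':
  Line 1: 'fun' -> MATCH
  Line 2: 'tin' -> no
  Line 3: 'fun' -> MATCH
  Line 4: 'dog' -> no
Matching lines: ['fun', 'fun']
Count: 2

2


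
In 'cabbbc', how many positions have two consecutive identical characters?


Looking for consecutive identical characters in 'cabbbc':
  pos 0-1: 'c' vs 'a' -> different
  pos 1-2: 'a' vs 'b' -> different
  pos 2-3: 'b' vs 'b' -> MATCH ('bb')
  pos 3-4: 'b' vs 'b' -> MATCH ('bb')
  pos 4-5: 'b' vs 'c' -> different
Consecutive identical pairs: ['bb', 'bb']
Count: 2

2


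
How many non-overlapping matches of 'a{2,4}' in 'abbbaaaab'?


Pattern 'a{2,4}' matches between 2 and 4 consecutive a's (greedy).
String: 'abbbaaaab'
Finding runs of a's and applying greedy matching:
  Run at pos 0: 'a' (length 1)
  Run at pos 4: 'aaaa' (length 4)
Matches: ['aaaa']
Count: 1

1


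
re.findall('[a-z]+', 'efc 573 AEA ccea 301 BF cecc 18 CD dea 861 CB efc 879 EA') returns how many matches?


Pattern '[a-z]+' finds one or more lowercase letters.
Text: 'efc 573 AEA ccea 301 BF cecc 18 CD dea 861 CB efc 879 EA'
Scanning for matches:
  Match 1: 'efc'
  Match 2: 'ccea'
  Match 3: 'cecc'
  Match 4: 'dea'
  Match 5: 'efc'
Total matches: 5

5


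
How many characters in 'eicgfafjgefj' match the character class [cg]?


Character class [cg] matches any of: {c, g}
Scanning string 'eicgfafjgefj' character by character:
  pos 0: 'e' -> no
  pos 1: 'i' -> no
  pos 2: 'c' -> MATCH
  pos 3: 'g' -> MATCH
  pos 4: 'f' -> no
  pos 5: 'a' -> no
  pos 6: 'f' -> no
  pos 7: 'j' -> no
  pos 8: 'g' -> MATCH
  pos 9: 'e' -> no
  pos 10: 'f' -> no
  pos 11: 'j' -> no
Total matches: 3

3


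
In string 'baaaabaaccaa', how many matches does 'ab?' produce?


Pattern 'ab?' matches 'a' optionally followed by 'b'.
String: 'baaaabaaccaa'
Scanning left to right for 'a' then checking next char:
  Match 1: 'a' (a not followed by b)
  Match 2: 'a' (a not followed by b)
  Match 3: 'a' (a not followed by b)
  Match 4: 'ab' (a followed by b)
  Match 5: 'a' (a not followed by b)
  Match 6: 'a' (a not followed by b)
  Match 7: 'a' (a not followed by b)
  Match 8: 'a' (a not followed by b)
Total matches: 8

8


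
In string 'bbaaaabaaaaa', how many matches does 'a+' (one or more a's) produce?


Pattern 'a+' matches one or more consecutive a's.
String: 'bbaaaabaaaaa'
Scanning for runs of a:
  Match 1: 'aaaa' (length 4)
  Match 2: 'aaaaa' (length 5)
Total matches: 2

2


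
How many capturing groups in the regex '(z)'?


To count capturing groups, count each '(' that starts a group.
Pattern: '(z)'
Walking through the pattern:
  Position 0: '(' -> group #1
Total capturing groups: 1

1


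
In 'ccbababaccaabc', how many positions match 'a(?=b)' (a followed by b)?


Lookahead 'a(?=b)' matches 'a' only when followed by 'b'.
String: 'ccbababaccaabc'
Checking each position where char is 'a':
  pos 3: 'a' -> MATCH (next='b')
  pos 5: 'a' -> MATCH (next='b')
  pos 7: 'a' -> no (next='c')
  pos 10: 'a' -> no (next='a')
  pos 11: 'a' -> MATCH (next='b')
Matching positions: [3, 5, 11]
Count: 3

3


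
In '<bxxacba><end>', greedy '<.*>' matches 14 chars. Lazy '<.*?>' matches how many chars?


Greedy '<.*>' tries to match as MUCH as possible.
Lazy '<.*?>' tries to match as LITTLE as possible.

String: '<bxxacba><end>'
Greedy '<.*>' starts at first '<' and extends to the LAST '>': '<bxxacba><end>' (14 chars)
Lazy '<.*?>' starts at first '<' and stops at the FIRST '>': '<bxxacba>' (9 chars)

9


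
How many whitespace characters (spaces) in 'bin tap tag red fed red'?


\s matches whitespace characters (spaces, tabs, etc.).
Text: 'bin tap tag red fed red'
This text has 6 words separated by spaces.
Number of spaces = number of words - 1 = 6 - 1 = 5

5


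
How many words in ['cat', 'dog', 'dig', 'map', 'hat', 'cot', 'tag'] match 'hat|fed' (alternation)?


Alternation 'hat|fed' matches either 'hat' or 'fed'.
Checking each word:
  'cat' -> no
  'dog' -> no
  'dig' -> no
  'map' -> no
  'hat' -> MATCH
  'cot' -> no
  'tag' -> no
Matches: ['hat']
Count: 1

1


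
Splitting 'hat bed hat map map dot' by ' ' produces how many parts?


Splitting by ' ' breaks the string at each occurrence of the separator.
Text: 'hat bed hat map map dot'
Parts after split:
  Part 1: 'hat'
  Part 2: 'bed'
  Part 3: 'hat'
  Part 4: 'map'
  Part 5: 'map'
  Part 6: 'dot'
Total parts: 6

6


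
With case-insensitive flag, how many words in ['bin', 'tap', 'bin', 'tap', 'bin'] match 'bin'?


Case-insensitive matching: compare each word's lowercase form to 'bin'.
  'bin' -> lower='bin' -> MATCH
  'tap' -> lower='tap' -> no
  'bin' -> lower='bin' -> MATCH
  'tap' -> lower='tap' -> no
  'bin' -> lower='bin' -> MATCH
Matches: ['bin', 'bin', 'bin']
Count: 3

3


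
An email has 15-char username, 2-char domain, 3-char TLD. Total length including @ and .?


An email address has format: username@domain.tld
Username length: 15
'@' character: 1
Domain length: 2
'.' character: 1
TLD length: 3
Total = 15 + 1 + 2 + 1 + 3 = 22

22


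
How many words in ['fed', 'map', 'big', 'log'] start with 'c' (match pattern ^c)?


Pattern ^c anchors to start of word. Check which words begin with 'c':
  'fed' -> no
  'map' -> no
  'big' -> no
  'log' -> no
Matching words: []
Count: 0

0


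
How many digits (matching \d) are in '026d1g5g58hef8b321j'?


\d matches any digit 0-9.
Scanning '026d1g5g58hef8b321j':
  pos 0: '0' -> DIGIT
  pos 1: '2' -> DIGIT
  pos 2: '6' -> DIGIT
  pos 4: '1' -> DIGIT
  pos 6: '5' -> DIGIT
  pos 8: '5' -> DIGIT
  pos 9: '8' -> DIGIT
  pos 13: '8' -> DIGIT
  pos 15: '3' -> DIGIT
  pos 16: '2' -> DIGIT
  pos 17: '1' -> DIGIT
Digits found: ['0', '2', '6', '1', '5', '5', '8', '8', '3', '2', '1']
Total: 11

11


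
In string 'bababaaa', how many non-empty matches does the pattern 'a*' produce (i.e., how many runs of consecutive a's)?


Pattern 'a*' matches zero or more a's. We want non-empty runs of consecutive a's.
String: 'bababaaa'
Walking through the string to find runs of a's:
  Run 1: positions 1-1 -> 'a'
  Run 2: positions 3-3 -> 'a'
  Run 3: positions 5-7 -> 'aaa'
Non-empty runs found: ['a', 'a', 'aaa']
Count: 3

3


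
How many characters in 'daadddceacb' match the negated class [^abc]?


Negated class [^abc] matches any char NOT in {a, b, c}
Scanning 'daadddceacb':
  pos 0: 'd' -> MATCH
  pos 1: 'a' -> no (excluded)
  pos 2: 'a' -> no (excluded)
  pos 3: 'd' -> MATCH
  pos 4: 'd' -> MATCH
  pos 5: 'd' -> MATCH
  pos 6: 'c' -> no (excluded)
  pos 7: 'e' -> MATCH
  pos 8: 'a' -> no (excluded)
  pos 9: 'c' -> no (excluded)
  pos 10: 'b' -> no (excluded)
Total matches: 5

5


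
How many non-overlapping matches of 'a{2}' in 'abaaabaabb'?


Pattern 'a{2}' matches exactly 2 consecutive a's (greedy, non-overlapping).
String: 'abaaabaabb'
Scanning for runs of a's:
  Run at pos 0: 'a' (length 1) -> 0 match(es)
  Run at pos 2: 'aaa' (length 3) -> 1 match(es)
  Run at pos 6: 'aa' (length 2) -> 1 match(es)
Matches found: ['aa', 'aa']
Total: 2

2


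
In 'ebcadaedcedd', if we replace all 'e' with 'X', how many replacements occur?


re.sub('e', 'X', text) replaces every occurrence of 'e' with 'X'.
Text: 'ebcadaedcedd'
Scanning for 'e':
  pos 0: 'e' -> replacement #1
  pos 6: 'e' -> replacement #2
  pos 9: 'e' -> replacement #3
Total replacements: 3

3


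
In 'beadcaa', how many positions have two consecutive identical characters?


Looking for consecutive identical characters in 'beadcaa':
  pos 0-1: 'b' vs 'e' -> different
  pos 1-2: 'e' vs 'a' -> different
  pos 2-3: 'a' vs 'd' -> different
  pos 3-4: 'd' vs 'c' -> different
  pos 4-5: 'c' vs 'a' -> different
  pos 5-6: 'a' vs 'a' -> MATCH ('aa')
Consecutive identical pairs: ['aa']
Count: 1

1


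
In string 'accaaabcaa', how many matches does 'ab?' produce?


Pattern 'ab?' matches 'a' optionally followed by 'b'.
String: 'accaaabcaa'
Scanning left to right for 'a' then checking next char:
  Match 1: 'a' (a not followed by b)
  Match 2: 'a' (a not followed by b)
  Match 3: 'a' (a not followed by b)
  Match 4: 'ab' (a followed by b)
  Match 5: 'a' (a not followed by b)
  Match 6: 'a' (a not followed by b)
Total matches: 6

6


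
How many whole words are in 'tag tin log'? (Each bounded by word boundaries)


Word boundaries (\b) mark the start/end of each word.
Text: 'tag tin log'
Splitting by whitespace:
  Word 1: 'tag'
  Word 2: 'tin'
  Word 3: 'log'
Total whole words: 3

3


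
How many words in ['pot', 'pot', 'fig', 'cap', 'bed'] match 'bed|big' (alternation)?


Alternation 'bed|big' matches either 'bed' or 'big'.
Checking each word:
  'pot' -> no
  'pot' -> no
  'fig' -> no
  'cap' -> no
  'bed' -> MATCH
Matches: ['bed']
Count: 1

1


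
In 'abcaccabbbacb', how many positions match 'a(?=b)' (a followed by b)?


Lookahead 'a(?=b)' matches 'a' only when followed by 'b'.
String: 'abcaccabbbacb'
Checking each position where char is 'a':
  pos 0: 'a' -> MATCH (next='b')
  pos 3: 'a' -> no (next='c')
  pos 6: 'a' -> MATCH (next='b')
  pos 10: 'a' -> no (next='c')
Matching positions: [0, 6]
Count: 2

2


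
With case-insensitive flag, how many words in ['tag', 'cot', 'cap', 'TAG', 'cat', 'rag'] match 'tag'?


Case-insensitive matching: compare each word's lowercase form to 'tag'.
  'tag' -> lower='tag' -> MATCH
  'cot' -> lower='cot' -> no
  'cap' -> lower='cap' -> no
  'TAG' -> lower='tag' -> MATCH
  'cat' -> lower='cat' -> no
  'rag' -> lower='rag' -> no
Matches: ['tag', 'TAG']
Count: 2

2


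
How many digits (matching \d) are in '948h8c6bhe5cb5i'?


\d matches any digit 0-9.
Scanning '948h8c6bhe5cb5i':
  pos 0: '9' -> DIGIT
  pos 1: '4' -> DIGIT
  pos 2: '8' -> DIGIT
  pos 4: '8' -> DIGIT
  pos 6: '6' -> DIGIT
  pos 10: '5' -> DIGIT
  pos 13: '5' -> DIGIT
Digits found: ['9', '4', '8', '8', '6', '5', '5']
Total: 7

7


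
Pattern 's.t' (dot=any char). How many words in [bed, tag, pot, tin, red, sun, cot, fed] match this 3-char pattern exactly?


Pattern 's.t' means: starts with 's', any single char, ends with 't'.
Checking each word (must be exactly 3 chars):
  'bed' (len=3): no
  'tag' (len=3): no
  'pot' (len=3): no
  'tin' (len=3): no
  'red' (len=3): no
  'sun' (len=3): no
  'cot' (len=3): no
  'fed' (len=3): no
Matching words: []
Total: 0

0


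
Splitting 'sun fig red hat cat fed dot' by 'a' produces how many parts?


Splitting by 'a' breaks the string at each occurrence of the separator.
Text: 'sun fig red hat cat fed dot'
Parts after split:
  Part 1: 'sun fig red h'
  Part 2: 't c'
  Part 3: 't fed dot'
Total parts: 3

3


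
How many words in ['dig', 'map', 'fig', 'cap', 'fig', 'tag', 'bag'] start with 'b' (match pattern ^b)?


Pattern ^b anchors to start of word. Check which words begin with 'b':
  'dig' -> no
  'map' -> no
  'fig' -> no
  'cap' -> no
  'fig' -> no
  'tag' -> no
  'bag' -> MATCH (starts with 'b')
Matching words: ['bag']
Count: 1

1


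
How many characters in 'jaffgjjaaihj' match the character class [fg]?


Character class [fg] matches any of: {f, g}
Scanning string 'jaffgjjaaihj' character by character:
  pos 0: 'j' -> no
  pos 1: 'a' -> no
  pos 2: 'f' -> MATCH
  pos 3: 'f' -> MATCH
  pos 4: 'g' -> MATCH
  pos 5: 'j' -> no
  pos 6: 'j' -> no
  pos 7: 'a' -> no
  pos 8: 'a' -> no
  pos 9: 'i' -> no
  pos 10: 'h' -> no
  pos 11: 'j' -> no
Total matches: 3

3


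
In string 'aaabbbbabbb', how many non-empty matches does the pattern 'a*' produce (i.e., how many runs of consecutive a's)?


Pattern 'a*' matches zero or more a's. We want non-empty runs of consecutive a's.
String: 'aaabbbbabbb'
Walking through the string to find runs of a's:
  Run 1: positions 0-2 -> 'aaa'
  Run 2: positions 7-7 -> 'a'
Non-empty runs found: ['aaa', 'a']
Count: 2

2


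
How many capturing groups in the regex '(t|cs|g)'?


To count capturing groups, count each '(' that starts a group.
Pattern: '(t|cs|g)'
Walking through the pattern:
  Position 0: '(' -> group #1
Total capturing groups: 1

1


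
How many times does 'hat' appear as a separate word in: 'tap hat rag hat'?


Scanning each word for exact match 'hat':
  Word 1: 'tap' -> no
  Word 2: 'hat' -> MATCH
  Word 3: 'rag' -> no
  Word 4: 'hat' -> MATCH
Total matches: 2

2


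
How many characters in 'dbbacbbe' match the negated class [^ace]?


Negated class [^ace] matches any char NOT in {a, c, e}
Scanning 'dbbacbbe':
  pos 0: 'd' -> MATCH
  pos 1: 'b' -> MATCH
  pos 2: 'b' -> MATCH
  pos 3: 'a' -> no (excluded)
  pos 4: 'c' -> no (excluded)
  pos 5: 'b' -> MATCH
  pos 6: 'b' -> MATCH
  pos 7: 'e' -> no (excluded)
Total matches: 5

5


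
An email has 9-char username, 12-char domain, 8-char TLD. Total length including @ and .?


An email address has format: username@domain.tld
Username length: 9
'@' character: 1
Domain length: 12
'.' character: 1
TLD length: 8
Total = 9 + 1 + 12 + 1 + 8 = 31

31


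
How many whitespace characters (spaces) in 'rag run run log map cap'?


\s matches whitespace characters (spaces, tabs, etc.).
Text: 'rag run run log map cap'
This text has 6 words separated by spaces.
Number of spaces = number of words - 1 = 6 - 1 = 5

5


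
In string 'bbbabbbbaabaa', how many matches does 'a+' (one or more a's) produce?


Pattern 'a+' matches one or more consecutive a's.
String: 'bbbabbbbaabaa'
Scanning for runs of a:
  Match 1: 'a' (length 1)
  Match 2: 'aa' (length 2)
  Match 3: 'aa' (length 2)
Total matches: 3

3


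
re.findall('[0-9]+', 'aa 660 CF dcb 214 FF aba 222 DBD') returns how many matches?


Pattern '[0-9]+' finds one or more digits.
Text: 'aa 660 CF dcb 214 FF aba 222 DBD'
Scanning for matches:
  Match 1: '660'
  Match 2: '214'
  Match 3: '222'
Total matches: 3

3


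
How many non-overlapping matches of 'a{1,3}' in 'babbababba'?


Pattern 'a{1,3}' matches between 1 and 3 consecutive a's (greedy).
String: 'babbababba'
Finding runs of a's and applying greedy matching:
  Run at pos 1: 'a' (length 1)
  Run at pos 4: 'a' (length 1)
  Run at pos 6: 'a' (length 1)
  Run at pos 9: 'a' (length 1)
Matches: ['a', 'a', 'a', 'a']
Count: 4

4


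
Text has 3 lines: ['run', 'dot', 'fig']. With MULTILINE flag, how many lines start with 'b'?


With MULTILINE flag, ^ matches the start of each line.
Lines: ['run', 'dot', 'fig']
Checking which lines start with 'b':
  Line 1: 'run' -> no
  Line 2: 'dot' -> no
  Line 3: 'fig' -> no
Matching lines: []
Count: 0

0


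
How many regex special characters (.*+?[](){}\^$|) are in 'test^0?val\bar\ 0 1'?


Regex special characters are: . * + ? [ ] ( ) { } \ ^ $ |
Scanning 'test^0?val\bar\ 0 1':
  pos 4: '^' -> SPECIAL
  pos 6: '?' -> SPECIAL
  pos 10: '\' -> SPECIAL
  pos 14: '\' -> SPECIAL
Special chars found: ['^', '?', '\\', '\\']
Total: 4

4


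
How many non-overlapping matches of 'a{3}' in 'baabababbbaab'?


Pattern 'a{3}' matches exactly 3 consecutive a's (greedy, non-overlapping).
String: 'baabababbbaab'
Scanning for runs of a's:
  Run at pos 1: 'aa' (length 2) -> 0 match(es)
  Run at pos 4: 'a' (length 1) -> 0 match(es)
  Run at pos 6: 'a' (length 1) -> 0 match(es)
  Run at pos 10: 'aa' (length 2) -> 0 match(es)
Matches found: []
Total: 0

0


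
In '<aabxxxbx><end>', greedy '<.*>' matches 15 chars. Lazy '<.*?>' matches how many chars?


Greedy '<.*>' tries to match as MUCH as possible.
Lazy '<.*?>' tries to match as LITTLE as possible.

String: '<aabxxxbx><end>'
Greedy '<.*>' starts at first '<' and extends to the LAST '>': '<aabxxxbx><end>' (15 chars)
Lazy '<.*?>' starts at first '<' and stops at the FIRST '>': '<aabxxxbx>' (10 chars)

10


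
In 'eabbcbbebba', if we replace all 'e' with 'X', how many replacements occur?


re.sub('e', 'X', text) replaces every occurrence of 'e' with 'X'.
Text: 'eabbcbbebba'
Scanning for 'e':
  pos 0: 'e' -> replacement #1
  pos 7: 'e' -> replacement #2
Total replacements: 2

2


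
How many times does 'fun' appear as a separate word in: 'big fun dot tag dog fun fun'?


Scanning each word for exact match 'fun':
  Word 1: 'big' -> no
  Word 2: 'fun' -> MATCH
  Word 3: 'dot' -> no
  Word 4: 'tag' -> no
  Word 5: 'dog' -> no
  Word 6: 'fun' -> MATCH
  Word 7: 'fun' -> MATCH
Total matches: 3

3


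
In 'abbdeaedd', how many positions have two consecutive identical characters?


Looking for consecutive identical characters in 'abbdeaedd':
  pos 0-1: 'a' vs 'b' -> different
  pos 1-2: 'b' vs 'b' -> MATCH ('bb')
  pos 2-3: 'b' vs 'd' -> different
  pos 3-4: 'd' vs 'e' -> different
  pos 4-5: 'e' vs 'a' -> different
  pos 5-6: 'a' vs 'e' -> different
  pos 6-7: 'e' vs 'd' -> different
  pos 7-8: 'd' vs 'd' -> MATCH ('dd')
Consecutive identical pairs: ['bb', 'dd']
Count: 2

2


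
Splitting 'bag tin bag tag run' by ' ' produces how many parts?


Splitting by ' ' breaks the string at each occurrence of the separator.
Text: 'bag tin bag tag run'
Parts after split:
  Part 1: 'bag'
  Part 2: 'tin'
  Part 3: 'bag'
  Part 4: 'tag'
  Part 5: 'run'
Total parts: 5

5


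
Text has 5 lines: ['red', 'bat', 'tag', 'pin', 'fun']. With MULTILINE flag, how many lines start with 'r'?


With MULTILINE flag, ^ matches the start of each line.
Lines: ['red', 'bat', 'tag', 'pin', 'fun']
Checking which lines start with 'r':
  Line 1: 'red' -> MATCH
  Line 2: 'bat' -> no
  Line 3: 'tag' -> no
  Line 4: 'pin' -> no
  Line 5: 'fun' -> no
Matching lines: ['red']
Count: 1

1


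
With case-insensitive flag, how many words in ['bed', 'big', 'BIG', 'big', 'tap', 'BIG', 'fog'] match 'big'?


Case-insensitive matching: compare each word's lowercase form to 'big'.
  'bed' -> lower='bed' -> no
  'big' -> lower='big' -> MATCH
  'BIG' -> lower='big' -> MATCH
  'big' -> lower='big' -> MATCH
  'tap' -> lower='tap' -> no
  'BIG' -> lower='big' -> MATCH
  'fog' -> lower='fog' -> no
Matches: ['big', 'BIG', 'big', 'BIG']
Count: 4

4


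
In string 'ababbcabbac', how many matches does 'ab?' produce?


Pattern 'ab?' matches 'a' optionally followed by 'b'.
String: 'ababbcabbac'
Scanning left to right for 'a' then checking next char:
  Match 1: 'ab' (a followed by b)
  Match 2: 'ab' (a followed by b)
  Match 3: 'ab' (a followed by b)
  Match 4: 'a' (a not followed by b)
Total matches: 4

4


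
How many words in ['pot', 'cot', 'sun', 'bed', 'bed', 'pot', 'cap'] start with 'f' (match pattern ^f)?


Pattern ^f anchors to start of word. Check which words begin with 'f':
  'pot' -> no
  'cot' -> no
  'sun' -> no
  'bed' -> no
  'bed' -> no
  'pot' -> no
  'cap' -> no
Matching words: []
Count: 0

0


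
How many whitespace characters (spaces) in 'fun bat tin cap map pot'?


\s matches whitespace characters (spaces, tabs, etc.).
Text: 'fun bat tin cap map pot'
This text has 6 words separated by spaces.
Number of spaces = number of words - 1 = 6 - 1 = 5

5


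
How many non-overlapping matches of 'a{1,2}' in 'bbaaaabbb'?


Pattern 'a{1,2}' matches between 1 and 2 consecutive a's (greedy).
String: 'bbaaaabbb'
Finding runs of a's and applying greedy matching:
  Run at pos 2: 'aaaa' (length 4)
Matches: ['aa', 'aa']
Count: 2

2


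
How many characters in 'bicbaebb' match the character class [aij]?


Character class [aij] matches any of: {a, i, j}
Scanning string 'bicbaebb' character by character:
  pos 0: 'b' -> no
  pos 1: 'i' -> MATCH
  pos 2: 'c' -> no
  pos 3: 'b' -> no
  pos 4: 'a' -> MATCH
  pos 5: 'e' -> no
  pos 6: 'b' -> no
  pos 7: 'b' -> no
Total matches: 2

2


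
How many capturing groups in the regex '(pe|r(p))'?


To count capturing groups, count each '(' that starts a group.
Pattern: '(pe|r(p))'
Walking through the pattern:
  Position 0: '(' -> group #1
  Position 5: '(' -> group #2
Total capturing groups: 2

2


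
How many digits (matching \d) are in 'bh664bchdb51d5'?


\d matches any digit 0-9.
Scanning 'bh664bchdb51d5':
  pos 2: '6' -> DIGIT
  pos 3: '6' -> DIGIT
  pos 4: '4' -> DIGIT
  pos 10: '5' -> DIGIT
  pos 11: '1' -> DIGIT
  pos 13: '5' -> DIGIT
Digits found: ['6', '6', '4', '5', '1', '5']
Total: 6

6


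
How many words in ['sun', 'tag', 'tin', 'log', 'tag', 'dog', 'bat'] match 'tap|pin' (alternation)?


Alternation 'tap|pin' matches either 'tap' or 'pin'.
Checking each word:
  'sun' -> no
  'tag' -> no
  'tin' -> no
  'log' -> no
  'tag' -> no
  'dog' -> no
  'bat' -> no
Matches: []
Count: 0

0


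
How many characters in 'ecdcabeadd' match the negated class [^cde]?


Negated class [^cde] matches any char NOT in {c, d, e}
Scanning 'ecdcabeadd':
  pos 0: 'e' -> no (excluded)
  pos 1: 'c' -> no (excluded)
  pos 2: 'd' -> no (excluded)
  pos 3: 'c' -> no (excluded)
  pos 4: 'a' -> MATCH
  pos 5: 'b' -> MATCH
  pos 6: 'e' -> no (excluded)
  pos 7: 'a' -> MATCH
  pos 8: 'd' -> no (excluded)
  pos 9: 'd' -> no (excluded)
Total matches: 3

3


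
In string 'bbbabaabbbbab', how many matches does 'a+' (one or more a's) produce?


Pattern 'a+' matches one or more consecutive a's.
String: 'bbbabaabbbbab'
Scanning for runs of a:
  Match 1: 'a' (length 1)
  Match 2: 'aa' (length 2)
  Match 3: 'a' (length 1)
Total matches: 3

3


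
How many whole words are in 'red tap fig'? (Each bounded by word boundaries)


Word boundaries (\b) mark the start/end of each word.
Text: 'red tap fig'
Splitting by whitespace:
  Word 1: 'red'
  Word 2: 'tap'
  Word 3: 'fig'
Total whole words: 3

3


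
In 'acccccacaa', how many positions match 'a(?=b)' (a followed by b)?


Lookahead 'a(?=b)' matches 'a' only when followed by 'b'.
String: 'acccccacaa'
Checking each position where char is 'a':
  pos 0: 'a' -> no (next='c')
  pos 6: 'a' -> no (next='c')
  pos 8: 'a' -> no (next='a')
Matching positions: []
Count: 0

0


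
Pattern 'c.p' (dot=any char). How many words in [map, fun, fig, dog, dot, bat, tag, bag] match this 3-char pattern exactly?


Pattern 'c.p' means: starts with 'c', any single char, ends with 'p'.
Checking each word (must be exactly 3 chars):
  'map' (len=3): no
  'fun' (len=3): no
  'fig' (len=3): no
  'dog' (len=3): no
  'dot' (len=3): no
  'bat' (len=3): no
  'tag' (len=3): no
  'bag' (len=3): no
Matching words: []
Total: 0

0


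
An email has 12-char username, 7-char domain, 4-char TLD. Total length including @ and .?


An email address has format: username@domain.tld
Username length: 12
'@' character: 1
Domain length: 7
'.' character: 1
TLD length: 4
Total = 12 + 1 + 7 + 1 + 4 = 25

25


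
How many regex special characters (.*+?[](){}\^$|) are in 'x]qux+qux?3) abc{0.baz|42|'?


Regex special characters are: . * + ? [ ] ( ) { } \ ^ $ |
Scanning 'x]qux+qux?3) abc{0.baz|42|':
  pos 1: ']' -> SPECIAL
  pos 5: '+' -> SPECIAL
  pos 9: '?' -> SPECIAL
  pos 11: ')' -> SPECIAL
  pos 16: '{' -> SPECIAL
  pos 18: '.' -> SPECIAL
  pos 22: '|' -> SPECIAL
  pos 25: '|' -> SPECIAL
Special chars found: [']', '+', '?', ')', '{', '.', '|', '|']
Total: 8

8


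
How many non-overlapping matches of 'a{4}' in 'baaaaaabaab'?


Pattern 'a{4}' matches exactly 4 consecutive a's (greedy, non-overlapping).
String: 'baaaaaabaab'
Scanning for runs of a's:
  Run at pos 1: 'aaaaaa' (length 6) -> 1 match(es)
  Run at pos 8: 'aa' (length 2) -> 0 match(es)
Matches found: ['aaaa']
Total: 1

1


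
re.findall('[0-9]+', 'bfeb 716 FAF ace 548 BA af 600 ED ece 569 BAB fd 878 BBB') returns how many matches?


Pattern '[0-9]+' finds one or more digits.
Text: 'bfeb 716 FAF ace 548 BA af 600 ED ece 569 BAB fd 878 BBB'
Scanning for matches:
  Match 1: '716'
  Match 2: '548'
  Match 3: '600'
  Match 4: '569'
  Match 5: '878'
Total matches: 5

5


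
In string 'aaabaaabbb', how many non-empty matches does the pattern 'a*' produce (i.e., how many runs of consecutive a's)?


Pattern 'a*' matches zero or more a's. We want non-empty runs of consecutive a's.
String: 'aaabaaabbb'
Walking through the string to find runs of a's:
  Run 1: positions 0-2 -> 'aaa'
  Run 2: positions 4-6 -> 'aaa'
Non-empty runs found: ['aaa', 'aaa']
Count: 2

2


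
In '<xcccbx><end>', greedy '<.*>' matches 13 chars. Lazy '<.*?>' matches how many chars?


Greedy '<.*>' tries to match as MUCH as possible.
Lazy '<.*?>' tries to match as LITTLE as possible.

String: '<xcccbx><end>'
Greedy '<.*>' starts at first '<' and extends to the LAST '>': '<xcccbx><end>' (13 chars)
Lazy '<.*?>' starts at first '<' and stops at the FIRST '>': '<xcccbx>' (8 chars)

8


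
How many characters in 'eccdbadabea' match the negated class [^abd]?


Negated class [^abd] matches any char NOT in {a, b, d}
Scanning 'eccdbadabea':
  pos 0: 'e' -> MATCH
  pos 1: 'c' -> MATCH
  pos 2: 'c' -> MATCH
  pos 3: 'd' -> no (excluded)
  pos 4: 'b' -> no (excluded)
  pos 5: 'a' -> no (excluded)
  pos 6: 'd' -> no (excluded)
  pos 7: 'a' -> no (excluded)
  pos 8: 'b' -> no (excluded)
  pos 9: 'e' -> MATCH
  pos 10: 'a' -> no (excluded)
Total matches: 4

4


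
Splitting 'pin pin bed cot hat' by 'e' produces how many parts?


Splitting by 'e' breaks the string at each occurrence of the separator.
Text: 'pin pin bed cot hat'
Parts after split:
  Part 1: 'pin pin b'
  Part 2: 'd cot hat'
Total parts: 2

2


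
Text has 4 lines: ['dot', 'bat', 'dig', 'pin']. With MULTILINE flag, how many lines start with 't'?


With MULTILINE flag, ^ matches the start of each line.
Lines: ['dot', 'bat', 'dig', 'pin']
Checking which lines start with 't':
  Line 1: 'dot' -> no
  Line 2: 'bat' -> no
  Line 3: 'dig' -> no
  Line 4: 'pin' -> no
Matching lines: []
Count: 0

0


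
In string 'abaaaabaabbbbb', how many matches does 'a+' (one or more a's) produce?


Pattern 'a+' matches one or more consecutive a's.
String: 'abaaaabaabbbbb'
Scanning for runs of a:
  Match 1: 'a' (length 1)
  Match 2: 'aaaa' (length 4)
  Match 3: 'aa' (length 2)
Total matches: 3

3


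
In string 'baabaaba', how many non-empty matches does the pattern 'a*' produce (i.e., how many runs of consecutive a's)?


Pattern 'a*' matches zero or more a's. We want non-empty runs of consecutive a's.
String: 'baabaaba'
Walking through the string to find runs of a's:
  Run 1: positions 1-2 -> 'aa'
  Run 2: positions 4-5 -> 'aa'
  Run 3: positions 7-7 -> 'a'
Non-empty runs found: ['aa', 'aa', 'a']
Count: 3

3


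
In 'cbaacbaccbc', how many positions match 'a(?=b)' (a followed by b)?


Lookahead 'a(?=b)' matches 'a' only when followed by 'b'.
String: 'cbaacbaccbc'
Checking each position where char is 'a':
  pos 2: 'a' -> no (next='a')
  pos 3: 'a' -> no (next='c')
  pos 6: 'a' -> no (next='c')
Matching positions: []
Count: 0

0


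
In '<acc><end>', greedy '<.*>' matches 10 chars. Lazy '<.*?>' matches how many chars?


Greedy '<.*>' tries to match as MUCH as possible.
Lazy '<.*?>' tries to match as LITTLE as possible.

String: '<acc><end>'
Greedy '<.*>' starts at first '<' and extends to the LAST '>': '<acc><end>' (10 chars)
Lazy '<.*?>' starts at first '<' and stops at the FIRST '>': '<acc>' (5 chars)

5
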